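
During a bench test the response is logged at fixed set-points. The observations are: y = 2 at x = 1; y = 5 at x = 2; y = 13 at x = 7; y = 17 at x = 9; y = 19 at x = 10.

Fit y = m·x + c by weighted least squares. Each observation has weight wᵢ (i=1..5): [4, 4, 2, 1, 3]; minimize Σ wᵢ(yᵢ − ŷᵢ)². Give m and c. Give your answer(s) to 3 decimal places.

Entries of MᵀWM: Σwᵢ·x·x = 499, Σwᵢ·x = 65, Σwᵢ·1 = 14.
And Σwᵢ·x·y = 953, Σwᵢ·y = 128.
MᵀWM·[m, c]ᵀ = MᵀWy becomes [[499, 65]; [65, 14]]·[m, c]ᵀ = [953, 128]ᵀ.
Eliminating c: 14·(row 1) − 65·(row 2) gives 2761·m = 14·953 − 65·128 = 5022, so m = 5022/2761.
Then c = (128 − 65·(5022/2761))/14 = 1927/2761.

m = 1.819, c = 0.698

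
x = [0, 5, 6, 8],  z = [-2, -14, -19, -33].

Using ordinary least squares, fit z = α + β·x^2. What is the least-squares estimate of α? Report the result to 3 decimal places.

Normal-equation sums: Σ1 = 4, Σx^2 = 125, Σx^2·x^2 = 6017.
Right-hand side: Σz = -68, Σx^2·z = -3146.
Normal equations: [[4, 125]; [125, 6017]]·[α, β]ᵀ = [-68, -3146]ᵀ.
Eliminating β: 6017·(row 1) − 125·(row 2) gives 8443·α = 6017·(-68) − 125·(-3146) = -15906, so α = -15906/8443.
Then β = ((-3146) − 125·(-15906/8443))/6017 = -4084/8443.

α = -1.884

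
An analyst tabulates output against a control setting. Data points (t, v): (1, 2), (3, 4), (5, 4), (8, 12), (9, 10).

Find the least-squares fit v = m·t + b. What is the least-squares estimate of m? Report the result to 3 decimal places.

m = 1.196

With design matrix X, XᵀX = [[180, 26]; [26, 5]] and Xᵀv = [220, 32]ᵀ.
Eliminating b: 5·(row 1) − 26·(row 2) gives 224·m = 5·220 − 26·32 = 268, so m = 67/56.
Then b = (32 − 26·(67/56))/5 = 5/28.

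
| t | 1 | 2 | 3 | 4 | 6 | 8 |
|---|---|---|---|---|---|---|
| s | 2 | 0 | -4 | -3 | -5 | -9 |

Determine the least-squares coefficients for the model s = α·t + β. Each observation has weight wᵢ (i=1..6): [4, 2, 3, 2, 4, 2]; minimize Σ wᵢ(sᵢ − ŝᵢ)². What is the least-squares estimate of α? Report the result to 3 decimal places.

α = -1.402

With design matrix X, XᵀWX = [[343, 65]; [65, 17]] and XᵀWs = [-316, -48]ᵀ.
Eliminating β: 17·(row 1) − 65·(row 2) gives 1606·α = 17·(-316) − 65·(-48) = -2252, so α = -1126/803.
Then β = ((-48) − 65·(-1126/803))/17 = 2038/803.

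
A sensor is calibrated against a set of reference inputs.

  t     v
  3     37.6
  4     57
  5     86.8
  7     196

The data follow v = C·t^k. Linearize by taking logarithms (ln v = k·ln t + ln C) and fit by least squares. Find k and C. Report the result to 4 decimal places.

k = 1.9542, C = 4.0635

Linearized form: ln v = k·ln t + ln C. From the 4 transformed points,
Over the data: Σln t = 6.0403, Σ(ln t)² = 9.5056, Σln v = 17.4118, Σln t·ln v = 27.0442.
Normal system: [[9.5056, 6.0403]; [6.0403, 4]]·[k, ln C]ᵀ = [27.0442, 17.4118]ᵀ.
Solving (det = 1.5378): k = 1.95416, ln C = 1.40204, so C = exp(1.40204) = 4.06348.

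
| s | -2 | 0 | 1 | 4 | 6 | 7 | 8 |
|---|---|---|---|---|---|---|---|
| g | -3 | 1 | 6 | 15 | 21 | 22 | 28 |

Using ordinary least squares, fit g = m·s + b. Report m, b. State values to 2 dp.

m = 3.05, b = 2.40

XᵀX·[m, b]ᵀ = Xᵀg reads: 170·m + 24·b = 576;  24·m + 7·b = 90.
Determinant 170·7 − 24² = 614.
m = (576·7 − 24·90)/614 = 936/307; b = (170·90 − 24·576)/614 = 738/307.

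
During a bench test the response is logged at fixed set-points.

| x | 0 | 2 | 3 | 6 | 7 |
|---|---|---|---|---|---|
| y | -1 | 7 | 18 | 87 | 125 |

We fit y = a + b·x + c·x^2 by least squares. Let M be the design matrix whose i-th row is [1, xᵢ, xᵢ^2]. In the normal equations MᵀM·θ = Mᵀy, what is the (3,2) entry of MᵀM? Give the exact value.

594

Row 3 ↔ basis x^2, column 2 ↔ basis x, so (MᵀM)_{3,2} = Σᵢ (x^2)·(x) = (0)·(0) + (4)·(2) + (9)·(3) + (36)·(6) + (49)·(7) = 594.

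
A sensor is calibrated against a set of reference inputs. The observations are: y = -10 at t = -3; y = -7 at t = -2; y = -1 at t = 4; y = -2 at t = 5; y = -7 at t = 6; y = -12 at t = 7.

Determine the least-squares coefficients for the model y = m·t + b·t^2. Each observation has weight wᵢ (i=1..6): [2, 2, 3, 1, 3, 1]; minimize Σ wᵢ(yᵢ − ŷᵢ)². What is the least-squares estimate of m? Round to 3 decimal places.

m = 1.950

The normal system MᵀWM·[m, b]ᵀ = MᵀWy is [[256, 1238]; [1238, 7876]]·[m, b]ᵀ = [-144, -1678]ᵀ.
det = 256·7876 − 1238² = 483612.
m = ((-144)·7876 − 1238·(-1678))/483612 = 235805/120903; b = (256·(-1678) − 1238·(-144))/483612 = -62824/120903.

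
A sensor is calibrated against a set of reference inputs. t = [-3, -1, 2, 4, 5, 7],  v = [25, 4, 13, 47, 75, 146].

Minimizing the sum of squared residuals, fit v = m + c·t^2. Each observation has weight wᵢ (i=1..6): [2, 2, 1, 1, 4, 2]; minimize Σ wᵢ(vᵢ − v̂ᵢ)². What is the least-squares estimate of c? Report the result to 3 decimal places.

The normal equations are: 12·m + 238·c = 710;  238·m + 7738·c = 23070.
Eliminating c: 7738·(row 1) − 238·(row 2) gives 36212·m = 7738·710 − 238·23070 = 3320, so m = 830/9053.
Then c = (23070 − 238·(830/9053))/7738 = 26965/9053.

c = 2.979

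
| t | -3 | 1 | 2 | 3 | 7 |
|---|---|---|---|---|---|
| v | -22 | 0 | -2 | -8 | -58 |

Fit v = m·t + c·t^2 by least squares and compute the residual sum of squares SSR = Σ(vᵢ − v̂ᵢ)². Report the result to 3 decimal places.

SSR = 4.236

Sums needed: Σt·t = 72, Σt·t^2 = 352, Σt^2·t^2 = 2580.
For Xᵀv: Σt·v = -368, Σt^2·v = -3120.
Normal equations: [[72, 352]; [352, 2580]]·[m, c]ᵀ = [-368, -3120]ᵀ.
Determinant 72·2580 − 352² = 61856.
m = ((-368)·2580 − 352·(-3120))/61856 = 4650/1933; c = (72·(-3120) − 352·(-368))/61856 = -2972/1933.
Residuals: -1828/1933, -1678/1933, -1278/1933, -2666/1933, 964/1933; SSR = 8188/1933.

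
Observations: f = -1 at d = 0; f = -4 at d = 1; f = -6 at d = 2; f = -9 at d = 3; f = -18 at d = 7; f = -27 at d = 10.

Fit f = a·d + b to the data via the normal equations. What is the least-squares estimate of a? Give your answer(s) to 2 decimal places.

a = -2.54

Compute the Gram sums: Σd·d = 163, Σd = 23, Σ1 = 6.
For Mᵀf: Σd·f = -439, Σf = -65.
Normal equations: [[163, 23]; [23, 6]]·[a, b]ᵀ = [-439, -65]ᵀ.
Δ = 163·6 − 23² = 449.
a = ((-439)·6 − 23·(-65))/449 = -1139/449; b = (163·(-65) − 23·(-439))/449 = -498/449.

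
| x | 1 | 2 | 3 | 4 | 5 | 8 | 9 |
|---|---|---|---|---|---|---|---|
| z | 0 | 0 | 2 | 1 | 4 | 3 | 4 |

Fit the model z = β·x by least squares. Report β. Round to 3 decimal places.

β = 0.450

Forming MᵀM = [[200]] and Mᵀz = [90]ᵀ gives MᵀM·[β]ᵀ = Mᵀz.
Hence β = 90 / 200 ≈ 0.45.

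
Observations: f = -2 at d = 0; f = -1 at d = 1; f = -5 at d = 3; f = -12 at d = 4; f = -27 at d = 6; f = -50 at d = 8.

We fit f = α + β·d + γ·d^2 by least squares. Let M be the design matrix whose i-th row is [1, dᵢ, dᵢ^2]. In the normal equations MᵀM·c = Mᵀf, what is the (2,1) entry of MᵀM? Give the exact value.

22

Row 2 ↔ basis d, column 1 ↔ basis 1, so (MᵀM)_{2,1} = Σᵢ d = (0)·(1) + (1)·(1) + (3)·(1) + (4)·(1) + (6)·(1) + (8)·(1) = 22.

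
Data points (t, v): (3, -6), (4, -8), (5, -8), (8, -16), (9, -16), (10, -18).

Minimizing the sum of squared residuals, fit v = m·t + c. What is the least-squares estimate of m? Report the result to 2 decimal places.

The normal equations are: 295·m + 39·c = -542;  39·m + 6·c = -72.
det = 295·6 − 39² = 249.
m = ((-542)·6 − 39·(-72))/249 = -148/83; c = (295·(-72) − 39·(-542))/249 = -34/83.

m = -1.78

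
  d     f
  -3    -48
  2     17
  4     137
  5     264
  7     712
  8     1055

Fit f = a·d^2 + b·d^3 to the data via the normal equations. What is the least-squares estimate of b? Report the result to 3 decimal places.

b = 1.982

With design matrix A, AᵀA = [[7475, 53513]; [53513, 400307]] and Aᵀf = [110836, 827576]ᵀ.
Δ = 7475·400307 − 53513² = 128653656.
a = (110836·400307 − 53513·827576)/128653656 = 20588041/32163414; b = (7475·827576 − 53513·110836)/128653656 = 63740933/32163414.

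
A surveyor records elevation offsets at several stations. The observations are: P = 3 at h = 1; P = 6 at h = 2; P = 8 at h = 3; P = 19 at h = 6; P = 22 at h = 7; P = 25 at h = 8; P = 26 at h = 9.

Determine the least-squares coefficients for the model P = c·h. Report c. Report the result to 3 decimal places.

c = 3.037

Sums needed: Σh·h = 244.
For XᵀP: Σh·P = 741.
c = 741/244 = 3.03689.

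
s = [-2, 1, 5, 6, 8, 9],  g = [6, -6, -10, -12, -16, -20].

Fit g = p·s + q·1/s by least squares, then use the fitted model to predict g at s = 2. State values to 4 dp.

ĝ = -5.9369

Sums needed: Σs·s = 211, Σs·1/s = 6, Σ1/s·1/s = 174409/129600.
Right-hand side: Σs·g = -448, Σ1/s·g = -155/9.
Normal equations: [[211, 6]; [6, 174409/129600]]·[p, q]ᵀ = [-448, -155/9]ᵀ.
Eliminating q: (174409/129600)·(row 1) − 6·(row 2) gives (32134699/129600)·p = (174409/129600)·(-448) − 6·(-155/9) = -1011613/2025, so p = -64743232/32134699.
Then q = ((-155/9) − 6·(-64743232/32134699))/(174409/129600) = -122587200/32134699.
At s = 2: ĝ = (-64743232/32134699)·(2) + (-122587200/32134699)·(1/2) = -190780064/32134699.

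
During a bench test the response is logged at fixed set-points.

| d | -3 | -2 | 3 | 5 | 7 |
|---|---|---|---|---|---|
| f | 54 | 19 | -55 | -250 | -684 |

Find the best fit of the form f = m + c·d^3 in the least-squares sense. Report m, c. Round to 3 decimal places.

m = 0.534, c = -1.997

XᵀX·[m, c]ᵀ = Xᵀf reads: 5·m + 460·c = -916;  460·m + 134796·c = -268957.
Δ = 5·134796 − 460² = 462380.
m = ((-916)·134796 − 460·(-268957))/462380 = 61771/115595; c = (5·(-268957) − 460·(-916))/462380 = -184685/92476.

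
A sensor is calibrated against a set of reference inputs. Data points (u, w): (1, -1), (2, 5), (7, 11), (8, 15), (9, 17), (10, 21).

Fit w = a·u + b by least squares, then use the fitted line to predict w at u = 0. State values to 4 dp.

ŵ = -1.6965

The normal equations are: 299·a + 37·b = 569;  37·a + 6·b = 68.
det = 299·6 − 37² = 425.
a = (569·6 − 37·68)/425 = 898/425; b = (299·68 − 37·569)/425 = -721/425.
At u = 0: ŵ = (898/425)·(0) + (-721/425)·(1) = -721/425.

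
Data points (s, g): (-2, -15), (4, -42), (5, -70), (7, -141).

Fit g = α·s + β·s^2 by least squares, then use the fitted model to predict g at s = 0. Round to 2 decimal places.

Normal-equation sums: Σs·s = 94, Σs·s^2 = 524, Σs^2·s^2 = 3298.
Right-hand side: Σs·g = -1475, Σs^2·g = -9391.
Eliminating β: 3298·(row 1) − 524·(row 2) gives 35436·α = 3298·(-1475) − 524·(-9391) = 56334, so α = 9389/5906.
Then β = ((-9391) − 524·(9389/5906))/3298 = -18309/5906.
At s = 0: ĝ = (9389/5906)·(0) + (-18309/5906)·(0) = 0.

ĝ = 0.00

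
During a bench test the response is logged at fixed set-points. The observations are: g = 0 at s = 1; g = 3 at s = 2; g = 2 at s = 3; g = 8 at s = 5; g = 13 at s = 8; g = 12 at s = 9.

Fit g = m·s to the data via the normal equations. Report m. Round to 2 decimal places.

Normal-equation sums: Σs·s = 184.
And Σs·g = 264.
Normal equations: [[184]]·[m]ᵀ = [264]ᵀ.
Hence m = 264 / 184 ≈ 1.43478.

m = 1.43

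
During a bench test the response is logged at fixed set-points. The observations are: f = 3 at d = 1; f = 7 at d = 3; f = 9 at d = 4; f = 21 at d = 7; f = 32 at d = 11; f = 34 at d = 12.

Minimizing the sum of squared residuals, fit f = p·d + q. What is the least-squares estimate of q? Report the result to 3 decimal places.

Compute the Gram sums: Σd·d = 340, Σd = 38, Σ1 = 6.
Right-hand side: Σd·f = 967, Σf = 106.
XᵀX·[p, q]ᵀ = Xᵀf becomes [[340, 38]; [38, 6]]·[p, q]ᵀ = [967, 106]ᵀ.
Eliminating q: 6·(row 1) − 38·(row 2) gives 596·p = 6·967 − 38·106 = 1774, so p = 887/298.
Then q = (106 − 38·(887/298))/6 = -353/298.

q = -1.185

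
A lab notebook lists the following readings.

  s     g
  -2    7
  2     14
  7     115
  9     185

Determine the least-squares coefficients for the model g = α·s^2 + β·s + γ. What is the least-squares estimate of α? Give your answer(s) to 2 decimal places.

Sums needed: Σs^2·s^2 = 8994, Σs^2·s = 1072, Σs^2 = 138, Σs·s = 138, Σs = 16, Σ1 = 4.
Moment sums: Σs^2·g = 20704, Σs·g = 2484, Σg = 321.
Inverting the 3×3 Gram matrix, [α, β, γ]ᵀ = [88583/42842, 36130/21421, 92917/42842]ᵀ.

α = 2.07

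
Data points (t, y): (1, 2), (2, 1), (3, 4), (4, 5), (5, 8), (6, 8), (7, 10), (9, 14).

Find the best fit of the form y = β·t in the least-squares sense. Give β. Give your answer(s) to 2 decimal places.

Sums needed: Σt·t = 221.
And Σt·y = 320.
Normal equations: [[221]]·[β]ᵀ = [320]ᵀ.
Hence β = 320 / 221 ≈ 1.44796.

β = 1.45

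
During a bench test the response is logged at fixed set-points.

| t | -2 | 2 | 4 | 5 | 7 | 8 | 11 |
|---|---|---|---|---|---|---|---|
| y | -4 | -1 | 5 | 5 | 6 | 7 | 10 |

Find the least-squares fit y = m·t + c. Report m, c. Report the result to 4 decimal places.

The normal equations are: 283·m + 35·c = 259;  35·m + 7·c = 28.
(Σt·t = 283, Σt = 35, Σ1 = 7, Σt·y = 259, Σy = 28.)
Eliminating c: 7·(row 1) − 35·(row 2) gives 756·m = 7·259 − 35·28 = 833, so m = 119/108.
Then c = (28 − 35·(119/108))/7 = -163/108.

m = 1.1019, c = -1.5093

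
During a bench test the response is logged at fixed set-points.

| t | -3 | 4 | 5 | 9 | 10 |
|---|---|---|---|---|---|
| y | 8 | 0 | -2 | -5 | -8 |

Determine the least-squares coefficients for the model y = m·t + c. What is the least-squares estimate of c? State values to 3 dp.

c = 4.449

Setting ∂/∂m … = 0 gives: 231·m + 25·c = -159;  25·m + 5·c = -7.
det = 231·5 − 25² = 530.
m = ((-159)·5 − 25·(-7))/530 = -62/53; c = (231·(-7) − 25·(-159))/530 = 1179/265.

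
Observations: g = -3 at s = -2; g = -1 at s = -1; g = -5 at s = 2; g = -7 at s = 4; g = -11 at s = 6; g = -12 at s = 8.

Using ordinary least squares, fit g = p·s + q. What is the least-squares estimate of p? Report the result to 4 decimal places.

p = -1.0738

The normal system MᵀM·[p, q]ᵀ = Mᵀg is [[125, 17]; [17, 6]]·[p, q]ᵀ = [-193, -39]ᵀ.
det = 125·6 − 17² = 461.
p = ((-193)·6 − 17·(-39))/461 = -495/461; q = (125·(-39) − 17·(-193))/461 = -1594/461.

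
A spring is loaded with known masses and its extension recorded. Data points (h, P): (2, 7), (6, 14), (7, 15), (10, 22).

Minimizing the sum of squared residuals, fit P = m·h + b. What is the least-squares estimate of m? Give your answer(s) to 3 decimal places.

m = 1.847

Compute the Gram sums: Σh·h = 189, Σh = 25, Σ1 = 4.
Right-hand side: Σh·P = 423, ΣP = 58.
Eliminating b: 4·(row 1) − 25·(row 2) gives 131·m = 4·423 − 25·58 = 242, so m = 242/131.
Then b = (58 − 25·(242/131))/4 = 387/131.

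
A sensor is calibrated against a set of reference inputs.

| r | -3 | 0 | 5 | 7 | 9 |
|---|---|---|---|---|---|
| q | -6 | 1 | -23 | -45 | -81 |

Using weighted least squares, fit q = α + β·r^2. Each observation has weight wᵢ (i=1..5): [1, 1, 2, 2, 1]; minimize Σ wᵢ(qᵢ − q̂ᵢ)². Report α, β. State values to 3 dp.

α = 2.470, β = -1.005

With design matrix A, AᵀWA = [[7, 238]; [238, 12694]] and AᵀWq = [-222, -12175]ᵀ.
det = 7·12694 − 238² = 32214.
α = ((-222)·12694 − 238·(-12175))/32214 = 39791/16107; β = (7·(-12175) − 238·(-222))/32214 = -4627/4602.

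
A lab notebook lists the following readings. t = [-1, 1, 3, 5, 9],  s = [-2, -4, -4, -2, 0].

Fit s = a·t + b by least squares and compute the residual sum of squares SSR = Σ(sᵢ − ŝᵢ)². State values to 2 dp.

Normal-equation sums: Σt·t = 117, Σt = 17, Σ1 = 5.
For Xᵀs: Σt·s = -24, Σs = -12.
XᵀX·[a, b]ᵀ = Xᵀs becomes [[117, 17]; [17, 5]]·[a, b]ᵀ = [-24, -12]ᵀ.
det = 117·5 − 17² = 296.
a = ((-24)·5 − 17·(-12))/296 = 21/74; b = (117·(-12) − 17·(-24))/296 = -249/74.
Residuals: 61/37, -34/37, -55/37, -2/37, 30/37; SSR = 238/37.

SSR = 6.43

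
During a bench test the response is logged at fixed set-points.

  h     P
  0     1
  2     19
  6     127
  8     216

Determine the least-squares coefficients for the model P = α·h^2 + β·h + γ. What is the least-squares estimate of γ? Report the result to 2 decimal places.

γ = 0.90

Sums needed: Σh^2·h^2 = 5408, Σh^2·h = 736, Σh^2 = 104, Σh·h = 104, Σh = 16, Σ1 = 4.
For XᵀP: Σh^2·P = 18472, Σh·P = 2528, ΣP = 363.
XᵀX·[α, β, γ]ᵀ = XᵀP becomes [[5408, 736, 104]; [736, 104, 16]; [104, 16, 4]]·[α, β, γ]ᵀ = [18472, 2528, 363]ᵀ.
Row-reducing yields α = 71/24, β = 97/30, γ = 9/10.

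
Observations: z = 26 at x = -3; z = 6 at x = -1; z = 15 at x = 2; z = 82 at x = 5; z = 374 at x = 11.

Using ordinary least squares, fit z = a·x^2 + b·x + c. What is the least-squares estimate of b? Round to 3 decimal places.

Compute the Gram sums: Σx^2·x^2 = 15364, Σx^2·x = 1436, Σx^2 = 160, Σx·x = 160, Σx = 14, Σ1 = 5.
And Σx^2·z = 47604, Σx·z = 4470, Σz = 503.
Inverting the 3×3 Gram matrix, [a, b, c]ᵀ = [40693/13611, 934/1047, 11031/4537]ᵀ.

b = 0.892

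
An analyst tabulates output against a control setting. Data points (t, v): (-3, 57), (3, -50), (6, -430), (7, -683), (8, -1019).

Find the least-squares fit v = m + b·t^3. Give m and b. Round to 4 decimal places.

m = 2.9612, b = -1.9980

The normal system MᵀM·[m, b]ᵀ = Mᵀv is [[5, 1071]; [1071, 427907]]·[m, b]ᵀ = [-2125, -851766]ᵀ.
det = 5·427907 − 1071² = 992494.
m = ((-2125)·427907 − 1071·(-851766))/992494 = 172883/58382; b = (5·(-851766) − 1071·(-2125))/992494 = -1982955/992494.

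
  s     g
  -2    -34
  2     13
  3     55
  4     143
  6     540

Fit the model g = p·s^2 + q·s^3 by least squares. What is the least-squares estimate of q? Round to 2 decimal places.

q = 2.97

Normal-equation sums: Σs^2·s^2 = 1665, Σs^2·s^3 = 9043, Σs^3·s^3 = 51609.
Right-hand side: Σs^2·g = 22139, Σs^3·g = 127653.
Δ = 1665·51609 − 9043² = 4153136.
p = (22139·51609 − 9043·127653)/4153136 = -2948607/1038284; q = (1665·127653 − 9043·22139)/4153136 = 3084817/1038284.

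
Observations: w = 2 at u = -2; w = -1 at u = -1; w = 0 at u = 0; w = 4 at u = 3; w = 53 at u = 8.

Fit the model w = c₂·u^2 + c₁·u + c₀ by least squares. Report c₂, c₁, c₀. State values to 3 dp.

Normal-equation sums: Σu^2·u^2 = 4194, Σu^2·u = 530, Σu^2 = 78, Σu·u = 78, Σu = 8, Σ1 = 5.
For Aᵀw: Σu^2·w = 3435, Σu·w = 433, Σw = 58.
So AᵀA·[c₂, c₁, c₀]ᵀ = Aᵀw: [[4194, 530, 78]; [530, 78, 8]; [78, 8, 5]]·[c₂, c₁, c₀]ᵀ = [3435, 433, 58]ᵀ.
Solving the 3×3 system (Gaussian elimination) gives c₂ = 8475/9352, c₁ = -3873/9352, c₀ = -8765/4676.

c₂ = 0.906, c₁ = -0.414, c₀ = -1.874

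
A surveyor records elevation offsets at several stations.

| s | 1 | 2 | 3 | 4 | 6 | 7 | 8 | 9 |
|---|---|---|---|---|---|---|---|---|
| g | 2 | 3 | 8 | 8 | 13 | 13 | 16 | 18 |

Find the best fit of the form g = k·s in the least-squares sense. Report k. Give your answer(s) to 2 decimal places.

k = 2.01

MᵀM·[k]ᵀ = Mᵀg reads: 260·k = 523.
(Σs·s = 260, Σs·g = 523.)
k = 523/260 = 2.01154.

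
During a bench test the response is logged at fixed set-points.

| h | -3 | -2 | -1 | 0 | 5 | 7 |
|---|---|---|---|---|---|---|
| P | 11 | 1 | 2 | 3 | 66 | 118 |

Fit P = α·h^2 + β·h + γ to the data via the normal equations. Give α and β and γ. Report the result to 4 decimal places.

Setting ∂/∂α … = 0 gives: 3124·α + 432·β + 88·γ = 7537;  432·α + 88·β + 6·γ = 1119;  88·α + 6·β + 6·γ = 201.
(Σh^2·h^2 = 3124, Σh^2·h = 432, Σh^2 = 88, Σh·h = 88, Σh = 6, Σ1 = 6, Σh^2·P = 7537, Σh·P = 1119, ΣP = 201.)
Inverting the 3×3 Gram matrix, [α, β, γ]ᵀ = [90759/47996, 39144/11999, 60079/23998]ᵀ.

α = 1.8910, β = 3.2623, γ = 2.5035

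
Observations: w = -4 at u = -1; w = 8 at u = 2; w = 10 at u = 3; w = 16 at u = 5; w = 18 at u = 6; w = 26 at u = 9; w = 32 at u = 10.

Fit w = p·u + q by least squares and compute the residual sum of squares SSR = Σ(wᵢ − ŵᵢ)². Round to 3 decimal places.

Compute the Gram sums: Σu·u = 256, Σu = 34, Σ1 = 7.
And Σu·w = 792, Σw = 106.
Determinant 256·7 − 34² = 636.
p = (792·7 − 34·106)/636 = 485/159; q = (256·106 − 34·792)/636 = 52/159.
Residuals: -203/159, 250/159, 83/159, 67/159, -100/159, -283/159, 62/53; SSR = 1508/159.

SSR = 9.484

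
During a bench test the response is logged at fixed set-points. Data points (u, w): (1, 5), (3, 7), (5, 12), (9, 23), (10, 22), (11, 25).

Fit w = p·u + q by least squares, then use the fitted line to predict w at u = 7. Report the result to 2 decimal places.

Normal-equation sums: Σu·u = 337, Σu = 39, Σ1 = 6.
For Aᵀw: Σu·w = 788, Σw = 94.
det = 337·6 − 39² = 501.
p = (788·6 − 39·94)/501 = 354/167; q = (337·94 − 39·788)/501 = 946/501.
At u = 7: ŵ = (354/167)·(7) + (946/501)·(1) = 8380/501.

ŵ = 16.73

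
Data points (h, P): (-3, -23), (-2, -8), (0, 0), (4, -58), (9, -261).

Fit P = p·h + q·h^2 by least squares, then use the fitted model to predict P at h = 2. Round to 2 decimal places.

Forming XᵀX = [[110, 758]; [758, 6914]] and XᵀP = [-2496, -22308]ᵀ gives XᵀX·[p, q]ᵀ = XᵀP.
Eliminating q: 6914·(row 1) − 758·(row 2) gives 185976·p = 6914·(-2496) − 758·(-22308) = -347880, so p = -14495/7749.
Then q = ((-22308) − 758·(-14495/7749))/6914 = -23413/7749.
At h = 2: P̂ = (-14495/7749)·(2) + (-23413/7749)·(4) = -122642/7749.

P̂ = -15.83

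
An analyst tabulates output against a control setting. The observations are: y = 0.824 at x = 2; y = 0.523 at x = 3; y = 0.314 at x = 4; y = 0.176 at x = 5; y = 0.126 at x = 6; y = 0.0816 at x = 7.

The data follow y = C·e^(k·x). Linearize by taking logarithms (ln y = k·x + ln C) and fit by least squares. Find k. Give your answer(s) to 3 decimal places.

Taking logs, ln y = k·x + ln C, so regress ln y on x.
AᵀA = [[139.0000, 27.0000]; [27.0000, 6]], rhs = [-45.6218, -8.3148]ᵀ  (here Σx = 27.0000, Σ(x)² = 139.0000, Σln y = -8.3148, Σx·ln y = -45.6218).
Solving (det = 105.0000): k = -0.46887, ln C = 0.72412.

k = -0.469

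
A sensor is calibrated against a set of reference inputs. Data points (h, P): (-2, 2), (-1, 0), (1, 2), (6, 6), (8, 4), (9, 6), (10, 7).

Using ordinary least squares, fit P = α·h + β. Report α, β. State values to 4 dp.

The normal system AᵀA·[α, β]ᵀ = AᵀP is [[287, 31]; [31, 7]]·[α, β]ᵀ = [190, 27]ᵀ.
Determinant 287·7 − 31² = 1048.
α = (190·7 − 31·27)/1048 = 493/1048; β = (287·27 − 31·190)/1048 = 1859/1048.

α = 0.4704, β = 1.7739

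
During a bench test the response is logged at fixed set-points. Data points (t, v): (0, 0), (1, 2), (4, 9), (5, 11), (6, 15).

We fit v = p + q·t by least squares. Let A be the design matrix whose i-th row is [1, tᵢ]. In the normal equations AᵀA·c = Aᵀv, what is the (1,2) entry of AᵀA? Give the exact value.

16

Row 1 ↔ basis 1, column 2 ↔ basis t, so (AᵀA)_{1,2} = Σᵢ t = (1)·(0) + (1)·(1) + (1)·(4) + (1)·(5) + (1)·(6) = 16.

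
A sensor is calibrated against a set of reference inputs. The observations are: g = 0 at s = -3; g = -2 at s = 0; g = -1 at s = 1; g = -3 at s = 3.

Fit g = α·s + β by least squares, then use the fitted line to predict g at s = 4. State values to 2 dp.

ĝ = -3.20

From the data, Σs·s = 19, Σs = 1, Σ1 = 4.
For Aᵀg: Σs·g = -10, Σg = -6.
Eliminating β: 4·(row 1) − 1·(row 2) gives 75·α = 4·(-10) − 1·(-6) = -34, so α = -34/75.
Then β = ((-6) − 1·(-34/75))/4 = -104/75.
At s = 4: ĝ = (-34/75)·(4) + (-104/75)·(1) = -16/5.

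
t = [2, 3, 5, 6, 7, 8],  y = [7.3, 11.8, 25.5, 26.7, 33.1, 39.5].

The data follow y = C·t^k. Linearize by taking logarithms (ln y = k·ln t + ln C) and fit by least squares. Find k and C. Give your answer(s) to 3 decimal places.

k = 1.218, C = 3.175

With ln yᵢ as the transformed response and ln tᵢ as the regressor:
Over the data: Σln t = 9.2183, Σ(ln t)² = 15.5987, Σln y = 18.1551, Σln t·ln y = 29.6416.
Normal system: [[15.5987, 9.2183]; [9.2183, 6]]·[k, ln C]ᵀ = [29.6416, 18.1551]ᵀ.
Solving (det = 8.6152): k = 1.21758, ln C = 1.15519, so C = exp(1.15519) = 3.17461.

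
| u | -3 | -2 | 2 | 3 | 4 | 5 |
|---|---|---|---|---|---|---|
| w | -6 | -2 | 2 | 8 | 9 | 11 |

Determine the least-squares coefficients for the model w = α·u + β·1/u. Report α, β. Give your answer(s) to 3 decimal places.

With design matrix M, MᵀM = [[67, 6]; [6, 2969/3600]] and Mᵀw = [141, 667/60]ᵀ.
Eliminating β: (2969/3600)·(row 1) − 6·(row 2) gives (69323/3600)·α = (2969/3600)·141 − 6·(667/60) = 59503/1200, so α = 178509/69323.
Then β = ((667/60) − 6·(178509/69323))/(2969/3600) = -364260/69323.

α = 2.575, β = -5.255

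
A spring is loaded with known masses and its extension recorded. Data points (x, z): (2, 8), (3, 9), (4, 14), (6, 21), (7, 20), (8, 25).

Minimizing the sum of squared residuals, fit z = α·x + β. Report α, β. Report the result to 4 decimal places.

Entries of AᵀA: Σx·x = 178, Σx = 30, Σ1 = 6.
Right-hand side: Σx·z = 565, Σz = 97.
Normal equations: [[178, 30]; [30, 6]]·[α, β]ᵀ = [565, 97]ᵀ.
Eliminating β: 6·(row 1) − 30·(row 2) gives 168·α = 6·565 − 30·97 = 480, so α = 20/7.
Then β = (97 − 30·(20/7))/6 = 79/42.

α = 2.8571, β = 1.8810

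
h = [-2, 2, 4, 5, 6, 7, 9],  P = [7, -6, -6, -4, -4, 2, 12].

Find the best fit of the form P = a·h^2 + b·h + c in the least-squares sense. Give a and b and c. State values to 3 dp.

a = 0.532, b = -3.290, c = -1.629

Compute the Gram sums: Σh^2·h^2 = 11171, Σh^2·h = 1477, Σh^2 = 215, Σh·h = 215, Σh = 31, Σ1 = 7.
For XᵀP: Σh^2·P = 734, Σh·P = 28, ΣP = 1.
Row-reducing yields a = 49331/92726, b = -305041/92726, c = -75512/46363.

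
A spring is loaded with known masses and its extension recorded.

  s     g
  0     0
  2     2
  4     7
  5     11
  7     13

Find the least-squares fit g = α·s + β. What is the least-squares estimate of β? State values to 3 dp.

Forming AᵀA = [[94, 18]; [18, 5]] and Aᵀg = [178, 33]ᵀ gives AᵀA·[α, β]ᵀ = Aᵀg.
Eliminating β: 5·(row 1) − 18·(row 2) gives 146·α = 5·178 − 18·33 = 296, so α = 148/73.
Then β = (33 − 18·(148/73))/5 = -51/73.

β = -0.699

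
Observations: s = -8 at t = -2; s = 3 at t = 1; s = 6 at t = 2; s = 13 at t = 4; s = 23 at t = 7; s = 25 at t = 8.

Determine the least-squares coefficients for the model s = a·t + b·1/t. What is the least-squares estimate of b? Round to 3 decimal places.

b = 0.266

Entries of XᵀX: Σt·t = 138, Σt·1/t = 6, Σ1/t·1/t = 5013/3136.
For Xᵀs: Σt·s = 444, Σ1/t·s = 1101/56.
XᵀX·[a, b]ᵀ = Xᵀs becomes [[138, 6]; [6, 5013/3136]]·[a, b]ᵀ = [444, 1101/56]ᵀ.
det = 138·(5013/3136) − 6² = 289449/1568.
a = (444·(5013/3136) − 6·(1101/56))/(289449/1568) = 103102/32161; b = (138·(1101/56) − 6·444)/(289449/1568) = 8568/32161.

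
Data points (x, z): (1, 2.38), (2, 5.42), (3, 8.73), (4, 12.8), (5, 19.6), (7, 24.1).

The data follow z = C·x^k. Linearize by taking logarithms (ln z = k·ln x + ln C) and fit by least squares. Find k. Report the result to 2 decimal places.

k = 1.23

Let Y = ln z. Fitting Y = k·ln x + ln C by least squares:
Σln x = 6.7334, Σ(ln x)² = 9.9861, Σln z = 13.4311, Σln x·ln z = 18.0674.
Equations: 9.9861·k + 6.7334·ln C = 18.0674;  6.7334·k + 6·ln C = 13.4311.
Slope k = (n·Σln x·ln z − Σln x·Σln z)/(n·Σ(ln x)² − (Σln x)²) = (6·18.0674 − 6.7334·13.4311)/14.5777 = 1.23251; ln C = (Σln z − k·Σln x)/n = 0.85535.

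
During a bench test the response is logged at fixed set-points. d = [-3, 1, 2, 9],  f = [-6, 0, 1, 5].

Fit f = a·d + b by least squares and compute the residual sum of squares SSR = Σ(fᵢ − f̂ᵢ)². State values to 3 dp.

MᵀM·[a, b]ᵀ = Mᵀf reads: 95·a + 9·b = 65;  9·a + 4·b = 0.
(Σd·d = 95, Σd = 9, Σ1 = 4, Σd·f = 65, Σf = 0.)
Δ = 95·4 − 9² = 299.
a = (65·4 − 9·0)/299 = 20/23; b = (95·0 − 9·65)/299 = -45/23.
Residuals: -33/23, 25/23, 28/23, -20/23; SSR = 126/23.

SSR = 5.478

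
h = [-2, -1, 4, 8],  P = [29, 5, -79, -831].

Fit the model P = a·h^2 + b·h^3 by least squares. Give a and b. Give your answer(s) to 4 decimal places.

a = 3.1341, b = -2.0149

Sums needed: Σh^2·h^2 = 4369, Σh^2·h^3 = 33759, Σh^3·h^3 = 266305.
Moment sums: Σh^2·P = -54327, Σh^3·P = -430765.
Eliminating b: 266305·(row 1) − 33759·(row 2) gives 23816464·a = 266305·(-54327) − 33759·(-430765) = 74643900, so a = 18660975/5954116.
Then b = ((-430765) − 33759·(18660975/5954116))/266305 = -11996773/5954116.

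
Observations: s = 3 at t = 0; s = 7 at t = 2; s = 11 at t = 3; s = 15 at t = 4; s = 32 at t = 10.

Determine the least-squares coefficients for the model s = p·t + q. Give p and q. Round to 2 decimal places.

Entries of XᵀX: Σt·t = 129, Σt = 19, Σ1 = 5.
Moment sums: Σt·s = 427, Σs = 68.
XᵀX·[p, q]ᵀ = Xᵀs becomes [[129, 19]; [19, 5]]·[p, q]ᵀ = [427, 68]ᵀ.
det = 129·5 − 19² = 284.
p = (427·5 − 19·68)/284 = 843/284; q = (129·68 − 19·427)/284 = 659/284.

p = 2.97, q = 2.32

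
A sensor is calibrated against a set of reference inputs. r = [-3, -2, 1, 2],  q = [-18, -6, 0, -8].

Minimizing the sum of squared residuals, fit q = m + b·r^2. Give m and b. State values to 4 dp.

m = 2.0909, b = -2.2424

Compute the Gram sums: Σ1 = 4, Σr^2 = 18, Σr^2·r^2 = 114.
Moment sums: Σq = -32, Σr^2·q = -218.
Normal equations: [[4, 18]; [18, 114]]·[m, b]ᵀ = [-32, -218]ᵀ.
Eliminating b: 114·(row 1) − 18·(row 2) gives 132·m = 114·(-32) − 18·(-218) = 276, so m = 23/11.
Then b = ((-218) − 18·(23/11))/114 = -74/33.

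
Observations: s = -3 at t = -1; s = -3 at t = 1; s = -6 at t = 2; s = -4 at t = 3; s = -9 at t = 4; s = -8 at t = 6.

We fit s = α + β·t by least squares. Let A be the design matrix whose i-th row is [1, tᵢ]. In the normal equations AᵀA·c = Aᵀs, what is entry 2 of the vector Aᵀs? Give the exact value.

-108

Entry 2 ↔ basis t, so (Aᵀs)_{2} = Σᵢ (t)·sᵢ = (-1)·(-3) + (1)·(-3) + (2)·(-6) + (3)·(-4) + (4)·(-9) + (6)·(-8) = -108.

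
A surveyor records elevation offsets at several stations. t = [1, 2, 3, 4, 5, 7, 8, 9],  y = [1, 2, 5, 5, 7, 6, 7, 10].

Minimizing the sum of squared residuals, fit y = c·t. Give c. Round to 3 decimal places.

c = 1.056

With design matrix M, MᵀM = [[249]] and Mᵀy = [263]ᵀ.
Hence c = 263 / 249 ≈ 1.05622.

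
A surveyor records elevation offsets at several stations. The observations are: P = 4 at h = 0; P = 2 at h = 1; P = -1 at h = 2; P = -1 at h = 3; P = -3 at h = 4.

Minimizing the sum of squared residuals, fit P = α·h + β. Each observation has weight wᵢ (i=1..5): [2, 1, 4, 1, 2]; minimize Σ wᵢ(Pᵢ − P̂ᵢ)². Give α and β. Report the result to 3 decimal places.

Entries of MᵀWM: Σwᵢ·h·h = 58, Σwᵢ·h = 20, Σwᵢ·1 = 10.
For MᵀWP: Σwᵢ·h·P = -33, Σwᵢ·P = -1.
Determinant 58·10 − 20² = 180.
α = ((-33)·10 − 20·(-1))/180 = -31/18; β = (58·(-1) − 20·(-33))/180 = 301/90.

α = -1.722, β = 3.344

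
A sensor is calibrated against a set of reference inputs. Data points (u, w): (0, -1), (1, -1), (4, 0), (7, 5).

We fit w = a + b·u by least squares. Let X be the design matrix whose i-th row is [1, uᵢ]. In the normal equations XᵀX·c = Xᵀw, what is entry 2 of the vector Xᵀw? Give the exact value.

34

Entry 2 ↔ basis u, so (Xᵀw)_{2} = Σᵢ (u)·wᵢ = (0)·(-1) + (1)·(-1) + (4)·(0) + (7)·(5) = 34.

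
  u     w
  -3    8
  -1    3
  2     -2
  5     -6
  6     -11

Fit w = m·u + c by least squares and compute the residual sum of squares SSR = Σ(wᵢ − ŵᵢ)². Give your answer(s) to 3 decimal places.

SSR = 5.575

Entries of MᵀM: Σu·u = 75, Σu = 9, Σ1 = 5.
Moment sums: Σu·w = -127, Σw = -8.
So MᵀM·[m, c]ᵀ = Mᵀw: [[75, 9]; [9, 5]]·[m, c]ᵀ = [-127, -8]ᵀ.
Determinant 75·5 − 9² = 294.
m = ((-127)·5 − 9·(-8))/294 = -563/294; c = (75·(-8) − 9·(-127))/294 = 181/98.
Residuals: 20/49, -16/21, -5/294, 254/147, -19/14; SSR = 1639/294.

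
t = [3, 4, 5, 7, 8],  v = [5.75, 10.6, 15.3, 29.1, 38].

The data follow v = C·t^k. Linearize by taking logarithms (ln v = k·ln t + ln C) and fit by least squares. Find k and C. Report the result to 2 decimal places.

k = 1.90, C = 0.73

Taking logs, ln v = k·ln t + ln C, so regress ln v on ln t.
XᵀX = [[13.8297, 8.1197]; [8.1197, 5]], rhs = [23.7081, 13.8462]ᵀ  (here Σln t = 8.1197, Σ(ln t)² = 13.8297, Σln v = 13.8462, Σln t·ln v = 23.7081).
Δ = 13.8297·5 − (8.1197)² = 3.2190; k = (23.7081·5 − 8.1197·13.8462)/3.2190 = 1.89919, ln C = (13.8297·13.8462 − 8.1197·23.7081)/3.2190 = -0.31493, so C = exp(-0.31493) = 0.72984.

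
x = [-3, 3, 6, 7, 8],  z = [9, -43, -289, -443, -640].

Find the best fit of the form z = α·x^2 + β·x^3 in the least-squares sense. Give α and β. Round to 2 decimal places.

α = -2.01, β = -1.00

With design matrix A, AᵀA = [[7955, 57351]; [57351, 427907]] and Aᵀz = [-73377, -543457]ᵀ.
Δ = 7955·427907 − 57351² = 114862984.
α = ((-73377)·427907 − 57351·(-543457))/114862984 = -57682383/28715746; β = (7955·(-543457) − 57351·(-73377))/114862984 = -28739027/28715746.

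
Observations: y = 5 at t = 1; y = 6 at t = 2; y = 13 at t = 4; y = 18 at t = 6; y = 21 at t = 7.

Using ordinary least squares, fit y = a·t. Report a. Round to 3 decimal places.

Entries of MᵀM: Σt·t = 106.
And Σt·y = 324.
MᵀM·[a]ᵀ = Mᵀy becomes [[106]]·[a]ᵀ = [324]ᵀ.
Hence a = 324 / 106 ≈ 3.0566.

a = 3.057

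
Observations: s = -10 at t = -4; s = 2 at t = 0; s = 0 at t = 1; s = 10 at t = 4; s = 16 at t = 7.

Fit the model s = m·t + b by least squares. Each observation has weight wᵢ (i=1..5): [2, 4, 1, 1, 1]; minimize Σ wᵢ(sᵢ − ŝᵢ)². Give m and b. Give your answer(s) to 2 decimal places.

m = 2.35, b = 0.51

Setting ∂/∂m … = 0 gives: 98·m + 4·b = 232;  4·m + 9·b = 14.
(Σwᵢ·t·t = 98, Σwᵢ·t = 4, Σwᵢ·1 = 9, Σwᵢ·t·s = 232, Σwᵢ·s = 14.)
Eliminating b: 9·(row 1) − 4·(row 2) gives 866·m = 9·232 − 4·14 = 2032, so m = 1016/433.
Then b = (14 − 4·(1016/433))/9 = 222/433.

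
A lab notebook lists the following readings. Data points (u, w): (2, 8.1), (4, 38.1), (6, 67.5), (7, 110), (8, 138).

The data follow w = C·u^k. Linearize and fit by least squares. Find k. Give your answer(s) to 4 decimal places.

With ln wᵢ as the transformed response and ln uᵢ as the regressor:
Over the data: Σln u = 7.8966, Σ(ln u)² = 13.7233, Σln w = 19.5719, Σln u·ln w = 33.4361.
Normal system: [[13.7233, 7.8966]; [7.8966, 5]]·[k, ln C]ᵀ = [33.4361, 19.5719]ᵀ.
Δ = 13.7233·5 − (7.8966)² = 6.2610; k = (33.4361·5 − 7.8966·19.5719)/6.2610 = 2.01723, ln C = (13.7233·19.5719 − 7.8966·33.4361)/6.2610 = 0.72856.

k = 2.0172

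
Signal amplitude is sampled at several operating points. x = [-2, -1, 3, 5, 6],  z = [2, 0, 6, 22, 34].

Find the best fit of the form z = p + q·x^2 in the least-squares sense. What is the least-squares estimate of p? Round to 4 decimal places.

p = -1.8980

Entries of MᵀM: Σ1 = 5, Σx^2 = 75, Σx^2·x^2 = 2019.
For Mᵀz: Σz = 64, Σx^2·z = 1836.
Normal equations: [[5, 75]; [75, 2019]]·[p, q]ᵀ = [64, 1836]ᵀ.
Δ = 5·2019 − 75² = 4470.
p = (64·2019 − 75·1836)/4470 = -1414/745; q = (5·1836 − 75·64)/4470 = 146/149.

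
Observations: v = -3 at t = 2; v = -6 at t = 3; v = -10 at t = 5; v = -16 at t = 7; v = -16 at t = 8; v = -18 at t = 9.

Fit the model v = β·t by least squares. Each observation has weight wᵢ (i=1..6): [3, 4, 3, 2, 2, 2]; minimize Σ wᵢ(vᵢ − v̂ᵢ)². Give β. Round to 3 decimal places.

β = -2.043

With design matrix A, AᵀWA = [[511]] and AᵀWv = [-1044]ᵀ.
β = (-1044)/511 = -2.04305.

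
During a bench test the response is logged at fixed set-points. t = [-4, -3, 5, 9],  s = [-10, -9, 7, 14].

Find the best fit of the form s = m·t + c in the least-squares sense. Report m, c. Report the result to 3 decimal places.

m = 1.891, c = -2.808

AᵀA·[m, c]ᵀ = Aᵀs reads: 131·m + 7·c = 228;  7·m + 4·c = 2.
Δ = 131·4 − 7² = 475.
m = (228·4 − 7·2)/475 = 898/475; c = (131·2 − 7·228)/475 = -1334/475.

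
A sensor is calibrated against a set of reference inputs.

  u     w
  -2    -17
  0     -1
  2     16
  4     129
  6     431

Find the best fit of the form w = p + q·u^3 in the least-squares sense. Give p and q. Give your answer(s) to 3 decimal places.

p = -0.349, q = 1.999

Compute the Gram sums: Σ1 = 5, Σu^3 = 280, Σu^3·u^3 = 50880.
Right-hand side: Σw = 558, Σu^3·w = 101616.
det = 5·50880 − 280² = 176000.
p = (558·50880 − 280·101616)/176000 = -96/275; q = (5·101616 − 280·558)/176000 = 2199/1100.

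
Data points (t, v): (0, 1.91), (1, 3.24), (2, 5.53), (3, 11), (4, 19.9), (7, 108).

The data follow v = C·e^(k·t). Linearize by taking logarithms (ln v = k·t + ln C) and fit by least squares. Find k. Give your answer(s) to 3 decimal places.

With ln vᵢ as the transformed response and tᵢ as the regressor:
Σt = 17.0000, Σ(t)² = 79.0000, Σln v = 13.6036, Σt·ln v = 56.5274.
Normal system: [[79.0000, 17.0000]; [17.0000, 6]]·[k, ln C]ᵀ = [56.5274, 13.6036]ᵀ.
Solving (det = 185.0000): k = 0.58326, ln C = 0.61470.

k = 0.583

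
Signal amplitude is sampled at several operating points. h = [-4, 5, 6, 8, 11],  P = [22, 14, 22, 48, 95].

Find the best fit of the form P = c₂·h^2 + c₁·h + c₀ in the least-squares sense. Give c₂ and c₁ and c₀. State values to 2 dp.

c₂ = 0.96, c₁ = -1.81, c₀ = -0.71

With design matrix M, MᵀM = [[20914, 2120, 262]; [2120, 262, 26]; [262, 26, 5]] and MᵀP = [16061, 1543, 201]ᵀ.
Inverting the 3×3 Gram matrix, [c₂, c₁, c₀]ᵀ = [269911/280938, -509729/280938, -4739/6689]ᵀ.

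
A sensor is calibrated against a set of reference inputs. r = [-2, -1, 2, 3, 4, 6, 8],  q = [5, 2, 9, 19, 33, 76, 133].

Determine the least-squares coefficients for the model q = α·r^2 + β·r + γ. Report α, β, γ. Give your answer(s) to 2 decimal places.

α = 2.01, β = 0.64, γ = -0.72

The normal equations are: 5762·α + 818·β + 134·γ = 12005;  818·α + 134·β + 20·γ = 1715;  134·α + 20·β + 7·γ = 277.
(Σr^2·r^2 = 5762, Σr^2·r = 818, Σr^2 = 134, Σr·r = 134, Σr = 20, Σ1 = 7, Σr^2·q = 12005, Σr·q = 1715, Σq = 277.)
Inverting the 3×3 Gram matrix, [α, β, γ]ᵀ = [9437/4696, 3001/4696, -1699/2348]ᵀ.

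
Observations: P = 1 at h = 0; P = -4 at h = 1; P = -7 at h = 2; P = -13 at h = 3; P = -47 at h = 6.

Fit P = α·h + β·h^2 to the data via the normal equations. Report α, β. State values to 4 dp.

Sums needed: Σh·h = 50, Σh·h^2 = 252, Σh^2·h^2 = 1394.
And Σh·P = -339, Σh^2·P = -1841.
XᵀX·[α, β]ᵀ = XᵀP becomes [[50, 252]; [252, 1394]]·[α, β]ᵀ = [-339, -1841]ᵀ.
Determinant 50·1394 − 252² = 6196.
α = ((-339)·1394 − 252·(-1841))/6196 = -4317/3098; β = (50·(-1841) − 252·(-339))/6196 = -3311/3098.

α = -1.3935, β = -1.0688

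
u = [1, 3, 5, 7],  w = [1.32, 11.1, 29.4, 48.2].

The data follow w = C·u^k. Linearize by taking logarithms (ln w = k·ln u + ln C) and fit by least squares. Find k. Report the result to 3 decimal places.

k = 1.872

Taking logs, ln w = k·ln u + ln C, so regress ln w on ln u.
Σln u = 4.6540, Σ(ln u)² = 7.5838, Σln w = 9.9409, Σln u·ln w = 15.6269.
Equations: 7.5838·k + 4.6540·ln C = 15.6269;  4.6540·k + 4·ln C = 9.9409.
Slope k = (n·Σln u·ln w − Σln u·Σln w)/(n·Σ(ln u)² − (Σln u)²) = (4·15.6269 − 4.6540·9.9409)/8.6759 = 1.87219; ln C = (Σln w − k·Σln u)/n = 0.30696.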